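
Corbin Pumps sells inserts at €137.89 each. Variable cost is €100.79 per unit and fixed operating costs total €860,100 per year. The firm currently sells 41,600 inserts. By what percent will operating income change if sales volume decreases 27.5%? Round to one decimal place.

-62.1%

Contribution at this volume is 41,600 × €37.10 = €1,543,360.00.
Operating income = contribution − fixed costs = €1,543,360.00 − €860,100 = €683,260.00.
So DOL = total CM / EBIT = €1,543,360.00 / €683,260.00 = 2.2588.
%ΔEBIT = DOL × %ΔSales = 2.2588 × -27.5% = -62.1%.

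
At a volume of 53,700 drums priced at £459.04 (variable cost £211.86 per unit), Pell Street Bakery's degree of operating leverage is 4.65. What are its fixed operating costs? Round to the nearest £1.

At 53,700 units, contribution = 53,700 × £247.18 = £13,273,566.00.
DOL = contribution / EBIT, so EBIT = £13,273,566.00 / 4.65 = £2,854,530.32.
And FC = contribution − EBIT = £13,273,566.00 − £2,854,530.32 = £10,419,036.

£10,419,036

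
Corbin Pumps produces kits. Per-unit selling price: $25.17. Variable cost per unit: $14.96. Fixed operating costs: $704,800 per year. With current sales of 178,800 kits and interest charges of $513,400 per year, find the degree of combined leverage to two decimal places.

3.01

At 178,800 units, contribution = 178,800 × $10.21 = $1,825,548.00.
Operating income = contribution − fixed costs = $1,825,548.00 − $704,800 = $1,120,748.00. Interest = $513,400.00.
DOL = $1,825,548.00 ÷ $1,120,748.00 = 1.6289; DFL = $1,120,748.00 ÷ $607,348.00 = 1.8453.
DCL = DOL × DFL = 1.6289 × 1.8453 = 3.0058.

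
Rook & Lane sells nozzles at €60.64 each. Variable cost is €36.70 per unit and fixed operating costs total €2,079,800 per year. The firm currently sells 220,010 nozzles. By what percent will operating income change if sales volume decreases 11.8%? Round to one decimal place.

-19.5%

Total contribution margin = 220,010 × €23.94 = €5,267,039.40.
Subtracting fixed costs: EBIT = €5,267,039.40 − €2,079,800 = €3,187,239.40.
So DOL = total CM / EBIT = €5,267,039.40 / €3,187,239.40 = 1.6525.
So EBIT moves 1.6525 × (-11.8%) = -19.5%.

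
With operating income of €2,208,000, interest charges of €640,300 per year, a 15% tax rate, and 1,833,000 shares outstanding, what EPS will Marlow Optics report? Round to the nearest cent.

€0.73

Pre-tax income = €2,208,000 − €640,300.00 = €1,567,700.00.
Net income = €1,567,700.00 × (1 − 0.15) = €1,332,545.00.
EPS = €1,332,545.00 ÷ 1,833,000 = €0.73.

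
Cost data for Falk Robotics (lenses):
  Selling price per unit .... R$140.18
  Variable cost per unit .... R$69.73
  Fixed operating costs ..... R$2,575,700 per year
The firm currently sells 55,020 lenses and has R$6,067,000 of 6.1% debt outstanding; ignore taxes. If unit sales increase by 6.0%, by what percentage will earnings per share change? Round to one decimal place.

Contribution at this volume is 55,020 × R$70.45 = R$3,876,159.00.
EBIT = R$3,876,159.00 − R$2,575,700 = R$1,300,459.00.
After interest of R$370,087.00, pre-tax earnings = R$930,372.00.
Degree of combined leverage = contribution ÷ (EBIT − I) = R$3,876,159.00 ÷ R$930,372.00 = 4.1662.
EPS therefore changes by 4.1662 × (+6.0%) = +25.0%.

+25.0%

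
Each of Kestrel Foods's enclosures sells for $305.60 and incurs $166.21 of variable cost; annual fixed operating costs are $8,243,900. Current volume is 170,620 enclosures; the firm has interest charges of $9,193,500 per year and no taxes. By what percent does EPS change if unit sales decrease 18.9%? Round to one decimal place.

At 170,620 units, contribution = 170,620 × $139.39 = $23,782,721.80.
EBIT = $23,782,721.80 − $8,243,900 = $15,538,821.80.
Interest = $9,193,500.00, so EBIT − I = $6,345,321.80.
DCL = total CM / (EBIT − I) = $23,782,721.80 / $6,345,321.80 = 3.7481.
EPS therefore changes by 3.7481 × (-18.9%) = -70.8%.

-70.8%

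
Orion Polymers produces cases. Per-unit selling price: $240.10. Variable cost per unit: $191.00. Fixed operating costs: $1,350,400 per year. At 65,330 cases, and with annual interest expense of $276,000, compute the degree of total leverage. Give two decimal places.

At 65,330 units, contribution = 65,330 × $49.10 = $3,207,703.00.
Subtracting fixed costs: EBIT = $3,207,703.00 − $1,350,400 = $1,857,303.00. Interest = $276,000.00.
DOL = $3,207,703.00 ÷ $1,857,303.00 = 1.7271; DFL = $1,857,303.00 ÷ $1,581,303.00 = 1.1745.
Combined leverage = 1.7271 × 1.1745 = 2.0285.

2.03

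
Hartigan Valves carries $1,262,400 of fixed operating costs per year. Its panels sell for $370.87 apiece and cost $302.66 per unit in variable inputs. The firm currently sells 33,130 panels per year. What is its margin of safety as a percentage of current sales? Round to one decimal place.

Each unit contributes $370.87 − $302.66 = $68.21. Break-even units = $1,262,400 ÷ $68.21 = 18,507.55; break-even revenue = 18,507.55 × $370.87 = $6,863,895.15.
Actual sales revenue = 33,130 × $370.87 = $12,286,923.10.
Margin of safety = ($12,286,923.10 − $6,863,895.15) ÷ $12,286,923.10 = 44.1%.

44.1%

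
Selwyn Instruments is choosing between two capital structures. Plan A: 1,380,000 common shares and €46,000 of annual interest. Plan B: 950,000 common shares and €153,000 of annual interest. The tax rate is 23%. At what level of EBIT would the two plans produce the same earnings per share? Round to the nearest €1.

€389,395

At indifference, (EBIT − 46,000)(1 − t)/1,380,000 = (EBIT − 153,000)(1 − t)/950,000.
Cancelling (1 − t) and cross-multiplying: 950,000·(EBIT − 46,000) = 1,380,000·(EBIT − 153,000).
EBIT × (1,380,000 − 950,000) = 153,000 × 1,380,000 − 46,000 × 950,000 = 167,440,000,000, so EBIT = 167,440,000,000 ÷ 430,000 = 389,395.35.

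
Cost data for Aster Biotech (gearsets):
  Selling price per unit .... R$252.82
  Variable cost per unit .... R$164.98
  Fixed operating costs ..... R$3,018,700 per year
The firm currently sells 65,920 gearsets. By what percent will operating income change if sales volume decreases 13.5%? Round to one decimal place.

-28.2%

Contribution at this volume is 65,920 × R$87.84 = R$5,790,412.80.
EBIT = R$5,790,412.80 − R$3,018,700 = R$2,771,712.80.
Degree of operating leverage = R$5,790,412.80 / R$2,771,712.80 = 2.0891.
Operating income changes by 2.0891 × -13.5% = -28.2%.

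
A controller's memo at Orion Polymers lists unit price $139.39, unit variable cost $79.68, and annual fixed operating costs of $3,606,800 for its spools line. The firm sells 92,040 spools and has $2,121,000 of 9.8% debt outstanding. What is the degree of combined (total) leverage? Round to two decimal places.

3.27

Contribution at this volume is 92,040 × $59.71 = $5,495,708.40.
Operating income = contribution − fixed costs = $5,495,708.40 − $3,606,800 = $1,888,908.40. Interest = $207,858.00, so EBIT − I = $1,681,050.40.
DCL = contribution ÷ (EBIT − I) = $5,495,708.40 ÷ $1,681,050.40 = 3.2692.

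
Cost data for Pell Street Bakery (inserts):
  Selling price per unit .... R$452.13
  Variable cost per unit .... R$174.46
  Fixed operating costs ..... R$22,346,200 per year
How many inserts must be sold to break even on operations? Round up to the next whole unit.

80,478 inserts

Contribution margin per unit = R$452.13 − R$174.46 = R$277.67.
Units to break even: R$22,346,200 ÷ R$277.67 = 80,477.55, rounded up to 80,478.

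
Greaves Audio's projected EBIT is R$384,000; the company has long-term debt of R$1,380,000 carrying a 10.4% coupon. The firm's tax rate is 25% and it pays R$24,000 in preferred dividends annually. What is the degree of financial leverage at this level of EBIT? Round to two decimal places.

1.84

Annual interest charges come to R$143,520.00.
Preferred dividends grossed up pre-tax: R$24,000 / (1 − 0.25) = R$32,000.00.
DFL = EBIT ÷ [EBIT − I − D_p/(1−t)] = R$384,000 ÷ [R$384,000 − R$143,520.00 − R$32,000.00] = R$384,000 ÷ R$208,480.00 = 1.8419.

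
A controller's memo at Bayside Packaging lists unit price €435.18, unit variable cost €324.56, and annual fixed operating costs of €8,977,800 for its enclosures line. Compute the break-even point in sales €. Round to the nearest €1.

CM per unit = €435.18 − €324.56 = €110.62; CM ratio = €110.62 / €435.18 = 0.2542.
Break-even revenue = fixed costs × price ÷ CM = €8,977,800 × €435.18 ÷ €110.62 = €35,318,740.

€35,318,740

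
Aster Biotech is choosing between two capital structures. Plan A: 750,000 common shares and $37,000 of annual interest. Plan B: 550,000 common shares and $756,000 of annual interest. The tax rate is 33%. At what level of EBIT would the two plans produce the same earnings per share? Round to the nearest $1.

$2,733,250

At indifference, (EBIT − 37,000)(1 − t)/750,000 = (EBIT − 756,000)(1 − t)/550,000.
Cancelling (1 − t) and cross-multiplying: 550,000·(EBIT − 37,000) = 750,000·(EBIT − 756,000).
EBIT × (750,000 − 550,000) = 756,000 × 750,000 − 37,000 × 550,000 = 546,650,000,000, so EBIT = 546,650,000,000 ÷ 200,000 = 2,733,250.00.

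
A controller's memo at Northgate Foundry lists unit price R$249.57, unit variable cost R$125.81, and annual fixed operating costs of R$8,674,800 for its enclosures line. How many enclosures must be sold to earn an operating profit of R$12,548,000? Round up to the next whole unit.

171,484 enclosures

Contribution margin per unit = R$249.57 − R$125.81 = R$123.76.
Units = (FC + target) / CM = (R$8,674,800 + R$12,548,000) / R$123.76 = 171,483.52, so 171,484 enclosures.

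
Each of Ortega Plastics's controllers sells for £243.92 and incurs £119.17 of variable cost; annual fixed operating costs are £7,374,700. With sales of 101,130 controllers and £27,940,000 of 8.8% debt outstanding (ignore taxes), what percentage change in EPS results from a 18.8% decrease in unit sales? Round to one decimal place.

-85.2%

Total contribution margin = 101,130 × £124.75 = £12,615,967.50.
Operating income = contribution − fixed costs = £12,615,967.50 − £7,374,700 = £5,241,267.50.
After interest of £2,458,720.00, pre-tax earnings = £2,782,547.50.
Degree of combined leverage = contribution ÷ (EBIT − I) = £12,615,967.50 ÷ £2,782,547.50 = 4.5340.
%ΔEPS = DCL × %ΔSales = 4.5340 × -18.8% = -85.2%.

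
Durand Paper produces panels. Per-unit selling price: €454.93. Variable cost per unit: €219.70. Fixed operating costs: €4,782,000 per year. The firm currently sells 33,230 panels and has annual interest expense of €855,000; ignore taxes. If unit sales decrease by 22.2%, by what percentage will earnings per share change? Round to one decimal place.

-79.6%

Total contribution margin = 33,230 × €235.23 = €7,816,692.90.
Subtracting fixed costs: EBIT = €7,816,692.90 − €4,782,000 = €3,034,692.90.
After interest of €855,000.00, pre-tax earnings = €2,179,692.90.
DCL = total CM / (EBIT − I) = €7,816,692.90 / €2,179,692.90 = 3.5861.
%ΔEPS = DCL × %ΔSales = 3.5861 × -22.2% = -79.6%.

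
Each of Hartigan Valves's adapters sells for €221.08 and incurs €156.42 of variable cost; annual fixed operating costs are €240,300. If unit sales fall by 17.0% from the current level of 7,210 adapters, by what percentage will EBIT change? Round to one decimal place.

Total contribution margin = 7,210 × €64.66 = €466,198.60.
Operating income = contribution − fixed costs = €466,198.60 − €240,300 = €225,898.60.
DOL = contribution ÷ EBIT = €466,198.60 ÷ €225,898.60 = 2.0638.
So EBIT moves 2.0638 × (-17.0%) = -35.1%.

-35.1%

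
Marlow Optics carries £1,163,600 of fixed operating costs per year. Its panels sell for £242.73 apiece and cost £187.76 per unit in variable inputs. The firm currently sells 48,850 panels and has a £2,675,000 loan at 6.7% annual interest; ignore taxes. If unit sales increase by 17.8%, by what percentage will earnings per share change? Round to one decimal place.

Total contribution margin = 48,850 × £54.97 = £2,685,284.50.
Subtracting fixed costs: EBIT = £2,685,284.50 − £1,163,600 = £1,521,684.50.
After interest of £179,225.00, pre-tax earnings = £1,342,459.50.
Degree of combined leverage = contribution ÷ (EBIT − I) = £2,685,284.50 ÷ £1,342,459.50 = 2.0003.
EPS therefore changes by 2.0003 × (+17.8%) = +35.6%.

+35.6%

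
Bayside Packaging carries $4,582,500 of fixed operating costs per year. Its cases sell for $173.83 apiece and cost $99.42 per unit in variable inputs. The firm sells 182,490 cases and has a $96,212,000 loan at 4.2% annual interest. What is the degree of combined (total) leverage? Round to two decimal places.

2.74

Total contribution margin = 182,490 × $74.41 = $13,579,080.90.
EBIT = $13,579,080.90 − $4,582,500 = $8,996,580.90. Interest = $4,040,904.00.
DOL = $13,579,080.90 ÷ $8,996,580.90 = 1.5094; DFL = $8,996,580.90 ÷ $4,955,676.90 = 1.8154.
DCL = DOL × DFL = 1.5094 × 1.8154 = 2.7402.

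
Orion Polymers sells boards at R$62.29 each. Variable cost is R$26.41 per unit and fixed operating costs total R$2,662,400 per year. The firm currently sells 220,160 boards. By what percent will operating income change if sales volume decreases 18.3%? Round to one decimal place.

-27.6%

Contribution at this volume is 220,160 × R$35.88 = R$7,899,340.80.
Operating income = contribution − fixed costs = R$7,899,340.80 − R$2,662,400 = R$5,236,940.80.
DOL = contribution ÷ EBIT = R$7,899,340.80 ÷ R$5,236,940.80 = 1.5084.
Operating income changes by 1.5084 × -18.3% = -27.6%.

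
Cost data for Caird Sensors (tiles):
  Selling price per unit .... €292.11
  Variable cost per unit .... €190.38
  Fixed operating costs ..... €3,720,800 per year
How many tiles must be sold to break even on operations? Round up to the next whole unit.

Contribution margin per unit = €292.11 − €190.38 = €101.73.
Break-even Q = €3,720,800 / €101.73 = 36,575.25 → 36,576 tiles.

36,576 tiles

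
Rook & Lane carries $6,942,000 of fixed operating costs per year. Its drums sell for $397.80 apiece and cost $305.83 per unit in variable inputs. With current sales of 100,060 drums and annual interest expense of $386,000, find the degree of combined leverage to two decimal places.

4.91

Contribution at this volume is 100,060 × $91.97 = $9,202,518.20.
EBIT = $9,202,518.20 − $6,942,000 = $2,260,518.20. Interest = $386,000.00.
DOL = $9,202,518.20 ÷ $2,260,518.20 = 4.0710; DFL = $2,260,518.20 ÷ $1,874,518.20 = 1.2059.
Combined leverage = 4.0710 × 1.2059 = 4.9092.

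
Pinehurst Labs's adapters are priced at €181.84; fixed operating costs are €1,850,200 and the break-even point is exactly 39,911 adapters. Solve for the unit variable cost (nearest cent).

Contribution per unit must be FC / Q = €1,850,200 / 39,911 = €46.3581.
Variable cost per unit = €181.84 − €46.3581 = €135.48.

€135.48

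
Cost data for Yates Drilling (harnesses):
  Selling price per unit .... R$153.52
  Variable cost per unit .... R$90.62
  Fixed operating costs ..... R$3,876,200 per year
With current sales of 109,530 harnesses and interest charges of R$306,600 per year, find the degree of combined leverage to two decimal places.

2.55

Contribution at this volume is 109,530 × R$62.90 = R$6,889,437.00.
EBIT = R$6,889,437.00 − R$3,876,200 = R$3,013,237.00. Interest = R$306,600.00, so EBIT − I = R$2,706,637.00.
DCL = contribution ÷ (EBIT − I) = R$6,889,437.00 ÷ R$2,706,637.00 = 2.5454.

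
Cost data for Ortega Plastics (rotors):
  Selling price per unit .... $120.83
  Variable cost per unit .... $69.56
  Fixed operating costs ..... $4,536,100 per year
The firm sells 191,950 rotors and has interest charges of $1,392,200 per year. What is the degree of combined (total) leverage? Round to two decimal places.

At 191,950 units, contribution = 191,950 × $51.27 = $9,841,276.50.
Subtracting fixed costs: EBIT = $9,841,276.50 − $4,536,100 = $5,305,176.50. Interest = $1,392,200.00.
DOL = $9,841,276.50 ÷ $5,305,176.50 = 1.8550; DFL = $5,305,176.50 ÷ $3,912,976.50 = 1.3558.
DCL = DOL × DFL = 1.8550 × 1.3558 = 2.5150.

2.52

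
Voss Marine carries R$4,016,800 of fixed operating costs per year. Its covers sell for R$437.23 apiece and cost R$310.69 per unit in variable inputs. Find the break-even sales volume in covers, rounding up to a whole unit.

Contribution margin per unit = R$437.23 − R$310.69 = R$126.54.
Break-even volume = fixed costs ÷ CM per unit = R$4,016,800 ÷ R$126.54 = 31,743.32, so 31,744 covers.

31,744 covers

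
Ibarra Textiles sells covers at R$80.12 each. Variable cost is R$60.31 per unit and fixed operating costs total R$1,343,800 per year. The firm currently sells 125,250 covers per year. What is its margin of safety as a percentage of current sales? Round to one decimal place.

Contribution margin per unit = R$80.12 − R$60.31 = R$19.81. Break-even units = R$1,343,800 ÷ R$19.81 = 67,834.43; break-even revenue = 67,834.43 × R$80.12 = R$5,434,894.30.
Current sales = 125,250 × R$80.12 = R$10,035,030.00.
Margin of safety = (R$10,035,030.00 − R$5,434,894.30) ÷ R$10,035,030.00 = 45.8%.

45.8%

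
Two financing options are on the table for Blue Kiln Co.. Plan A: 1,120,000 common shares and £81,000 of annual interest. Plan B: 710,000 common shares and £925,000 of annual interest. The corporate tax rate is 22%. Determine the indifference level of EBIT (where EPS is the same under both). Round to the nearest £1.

£2,386,561

At indifference, (EBIT − 81,000)(1 − t)/1,120,000 = (EBIT − 925,000)(1 − t)/710,000.
The (1 − t) factor cancels: (EBIT − 81,000) × 710,000 = (EBIT − 925,000) × 1,120,000.
Solving, EBIT = (925,000·1,120,000 − 81,000·710,000) / (1,120,000 − 710,000) = 978,490,000,000 / 410,000 = 2,386,560.98.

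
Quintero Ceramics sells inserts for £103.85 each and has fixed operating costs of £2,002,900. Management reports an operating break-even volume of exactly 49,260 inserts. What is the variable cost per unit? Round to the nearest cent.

At break-even, FC = Q × (P − VC), so P − VC = £2,002,900 ÷ 49,260 = £40.6598.
Hence VC = price − CM = £103.85 − £40.6598 = £63.19.

£63.19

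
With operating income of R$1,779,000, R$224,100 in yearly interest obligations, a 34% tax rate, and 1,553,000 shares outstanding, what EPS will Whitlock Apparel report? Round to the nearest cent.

R$0.66

Pre-tax income = R$1,779,000 − R$224,100.00 = R$1,554,900.00.
Net income = R$1,554,900.00 × (1 − 0.34) = R$1,026,234.00.
Per share: R$1,026,234.00 / 1,553,000 shares = R$0.66.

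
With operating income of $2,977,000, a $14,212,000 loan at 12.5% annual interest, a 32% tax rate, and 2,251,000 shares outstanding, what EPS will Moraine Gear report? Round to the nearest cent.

$0.36

Pre-tax income = $2,977,000 − $1,776,500.00 = $1,200,500.00.
Net income = $1,200,500.00 × (1 − 0.32) = $816,340.00.
Per share: $816,340.00 / 2,251,000 shares = $0.36.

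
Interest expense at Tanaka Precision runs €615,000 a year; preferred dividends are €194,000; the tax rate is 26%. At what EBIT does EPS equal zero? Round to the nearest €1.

Grossing the preferred dividend up to pre-tax terms: €194,000 / (1 − 0.26) = €262,162.16.
EPS = 0 when EBIT covers interest plus the pre-tax preferred burden: €615,000 + €262,162.16 = €877,162.16.

€877,162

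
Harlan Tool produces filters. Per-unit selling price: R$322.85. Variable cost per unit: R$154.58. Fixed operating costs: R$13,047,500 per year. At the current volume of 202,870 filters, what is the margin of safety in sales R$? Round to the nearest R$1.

R$40,463,089

Contribution margin per unit = R$322.85 − R$154.58 = R$168.27. Break-even units = R$13,047,500 ÷ R$168.27 = 77,539.07; break-even revenue = 77,539.07 × R$322.85 = R$25,033,490.08.
Current sales = 202,870 × R$322.85 = R$65,496,579.50.
Margin of safety = R$65,496,579.50 − R$25,033,490.08 = R$40,463,089.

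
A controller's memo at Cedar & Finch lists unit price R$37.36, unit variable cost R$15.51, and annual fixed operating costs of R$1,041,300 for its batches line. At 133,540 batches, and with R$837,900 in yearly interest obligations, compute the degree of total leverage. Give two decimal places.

Contribution at this volume is 133,540 × R$21.85 = R$2,917,849.00.
EBIT = R$2,917,849.00 − R$1,041,300 = R$1,876,549.00. Interest = R$837,900.00, so EBIT − I = R$1,038,649.00.
Degree of total leverage = total CM / (EBIT − interest) = R$2,917,849.00 / R$1,038,649.00 = 2.8093.

2.81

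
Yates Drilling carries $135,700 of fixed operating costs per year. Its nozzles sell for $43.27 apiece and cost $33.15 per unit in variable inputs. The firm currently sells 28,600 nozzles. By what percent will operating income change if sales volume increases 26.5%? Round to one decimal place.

Contribution at this volume is 28,600 × $10.12 = $289,432.00.
Subtracting fixed costs: EBIT = $289,432.00 − $135,700 = $153,732.00.
Degree of operating leverage = $289,432.00 / $153,732.00 = 1.8827.
So EBIT moves 1.8827 × (+26.5%) = +49.9%.

+49.9%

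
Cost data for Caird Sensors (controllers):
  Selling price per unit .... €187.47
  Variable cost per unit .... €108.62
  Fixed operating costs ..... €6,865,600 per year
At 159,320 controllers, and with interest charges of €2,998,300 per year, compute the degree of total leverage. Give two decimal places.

At 159,320 units, contribution = 159,320 × €78.85 = €12,562,382.00.
Operating income = contribution − fixed costs = €12,562,382.00 − €6,865,600 = €5,696,782.00. Interest = €2,998,300.00.
DOL = €12,562,382.00 ÷ €5,696,782.00 = 2.2052; DFL = €5,696,782.00 ÷ €2,698,482.00 = 2.1111.
DCL = DOL × DFL = 2.2052 × 2.1111 = 4.6554.

4.66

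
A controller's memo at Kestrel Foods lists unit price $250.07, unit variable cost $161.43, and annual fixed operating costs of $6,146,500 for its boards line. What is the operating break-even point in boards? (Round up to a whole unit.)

69,343 boards

Unit CM = price − variable cost = $250.07 − $161.43 = $88.64.
Break-even volume = fixed costs ÷ CM per unit = $6,146,500 ÷ $88.64 = 69,342.28, so 69,343 boards.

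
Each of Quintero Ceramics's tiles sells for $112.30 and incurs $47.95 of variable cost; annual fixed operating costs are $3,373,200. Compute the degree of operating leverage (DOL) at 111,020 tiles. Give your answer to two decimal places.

Contribution at this volume is 111,020 × $64.35 = $7,144,137.00.
EBIT = $7,144,137.00 − $3,373,200 = $3,770,937.00.
DOL = contribution ÷ EBIT = $7,144,137.00 ÷ $3,770,937.00 = 1.8945.

1.89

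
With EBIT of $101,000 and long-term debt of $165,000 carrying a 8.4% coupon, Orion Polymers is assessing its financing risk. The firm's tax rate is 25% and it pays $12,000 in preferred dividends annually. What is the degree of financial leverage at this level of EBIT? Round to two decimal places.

Interest = $13,860.00.
Pre-tax preferred-dividend burden = $12,000 ÷ (1 − 0.25) = $16,000.00.
DFL = EBIT ÷ [EBIT − I − D_p/(1−t)] = $101,000 ÷ [$101,000 − $13,860.00 − $16,000.00] = $101,000 ÷ $71,140.00 = 1.4197.

1.42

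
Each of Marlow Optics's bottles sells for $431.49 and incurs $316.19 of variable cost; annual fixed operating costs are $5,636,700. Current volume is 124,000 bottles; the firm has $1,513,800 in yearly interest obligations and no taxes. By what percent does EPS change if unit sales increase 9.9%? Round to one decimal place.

At 124,000 units, contribution = 124,000 × $115.30 = $14,297,200.00.
Subtracting fixed costs: EBIT = $14,297,200.00 − $5,636,700 = $8,660,500.00.
Interest = $1,513,800.00, so EBIT − I = $7,146,700.00.
DCL = total CM / (EBIT − I) = $14,297,200.00 / $7,146,700.00 = 2.0005.
%ΔEPS = DCL × %ΔSales = 2.0005 × +9.9% = +19.8%.

+19.8%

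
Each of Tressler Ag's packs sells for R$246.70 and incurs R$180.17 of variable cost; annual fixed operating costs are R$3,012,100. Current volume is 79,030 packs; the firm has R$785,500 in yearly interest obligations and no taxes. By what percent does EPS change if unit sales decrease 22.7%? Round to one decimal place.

-81.7%

At 79,030 units, contribution = 79,030 × R$66.53 = R$5,257,865.90.
EBIT = R$5,257,865.90 − R$3,012,100 = R$2,245,765.90.
After interest of R$785,500.00, pre-tax earnings = R$1,460,265.90.
DCL = total CM / (EBIT − I) = R$5,257,865.90 / R$1,460,265.90 = 3.6006.
%ΔEPS = DCL × %ΔSales = 3.6006 × -22.7% = -81.7%.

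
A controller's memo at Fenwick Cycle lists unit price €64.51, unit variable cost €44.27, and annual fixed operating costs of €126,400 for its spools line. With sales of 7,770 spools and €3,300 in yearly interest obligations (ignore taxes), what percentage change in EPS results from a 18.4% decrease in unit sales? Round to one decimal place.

Total contribution margin = 7,770 × €20.24 = €157,264.80.
Subtracting fixed costs: EBIT = €157,264.80 − €126,400 = €30,864.80.
After interest of €3,300.00, pre-tax earnings = €27,564.80.
DCL = total CM / (EBIT − I) = €157,264.80 / €27,564.80 = 5.7053.
EPS therefore changes by 5.7053 × (-18.4%) = -105.0%.

-105.0%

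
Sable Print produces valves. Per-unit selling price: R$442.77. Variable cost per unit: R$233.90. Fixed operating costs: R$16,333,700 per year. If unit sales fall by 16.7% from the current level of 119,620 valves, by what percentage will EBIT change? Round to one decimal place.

-48.2%

Contribution at this volume is 119,620 × R$208.87 = R$24,985,029.40.
Subtracting fixed costs: EBIT = R$24,985,029.40 − R$16,333,700 = R$8,651,329.40.
Degree of operating leverage = R$24,985,029.40 / R$8,651,329.40 = 2.8880.
Operating income changes by 2.8880 × -16.7% = -48.2%.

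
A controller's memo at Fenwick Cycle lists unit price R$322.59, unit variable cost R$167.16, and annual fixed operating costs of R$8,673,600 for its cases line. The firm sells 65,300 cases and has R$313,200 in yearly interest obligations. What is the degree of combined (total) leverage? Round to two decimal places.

8.73

At 65,300 units, contribution = 65,300 × R$155.43 = R$10,149,579.00.
Operating income = contribution − fixed costs = R$10,149,579.00 − R$8,673,600 = R$1,475,979.00. Interest = R$313,200.00, so EBIT − I = R$1,162,779.00.
Degree of total leverage = total CM / (EBIT − interest) = R$10,149,579.00 / R$1,162,779.00 = 8.7287.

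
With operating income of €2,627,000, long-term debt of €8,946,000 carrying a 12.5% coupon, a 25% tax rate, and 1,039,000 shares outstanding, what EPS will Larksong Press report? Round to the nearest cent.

€1.09

Pre-tax income = €2,627,000 − €1,118,250.00 = €1,508,750.00.
Net income = €1,508,750.00 × (1 − 0.25) = €1,131,562.50.
Per share: €1,131,562.50 / 1,039,000 shares = €1.09.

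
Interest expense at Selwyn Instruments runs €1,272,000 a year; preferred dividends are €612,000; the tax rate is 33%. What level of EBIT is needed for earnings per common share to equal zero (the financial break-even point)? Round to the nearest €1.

€2,185,433

Grossing the preferred dividend up to pre-tax terms: €612,000 / (1 − 0.33) = €913,432.84.
EPS = 0 when EBIT covers interest plus the pre-tax preferred burden: €1,272,000 + €913,432.84 = €2,185,432.84.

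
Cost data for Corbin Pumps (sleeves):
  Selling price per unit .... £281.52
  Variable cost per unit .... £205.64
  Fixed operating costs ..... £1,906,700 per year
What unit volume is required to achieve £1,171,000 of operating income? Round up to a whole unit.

40,561 sleeves

Each unit contributes £281.52 − £205.64 = £75.88.
Need Q such that Q × £75.88 − £1,906,700 = £1,171,000, i.e. Q = £3,077,700 / £75.88 = 40,560.09 → 40,561.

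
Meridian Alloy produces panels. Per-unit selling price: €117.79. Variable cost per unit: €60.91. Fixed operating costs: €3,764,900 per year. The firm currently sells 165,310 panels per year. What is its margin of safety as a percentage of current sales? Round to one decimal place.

Contribution margin per unit = €117.79 − €60.91 = €56.88. Break-even units = €3,764,900 ÷ €56.88 = 66,190.23; break-even revenue = 66,190.23 × €117.79 = €7,796,546.61.
Current sales = 165,310 × €117.79 = €19,471,864.90.
Margin of safety = (€19,471,864.90 − €7,796,546.61) ÷ €19,471,864.90 = 60.0%.

60.0%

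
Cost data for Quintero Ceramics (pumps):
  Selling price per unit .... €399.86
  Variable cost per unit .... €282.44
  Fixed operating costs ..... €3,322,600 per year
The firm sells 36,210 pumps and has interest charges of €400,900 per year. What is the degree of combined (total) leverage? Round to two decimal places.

8.05

Total contribution margin = 36,210 × €117.42 = €4,251,778.20.
Operating income = contribution − fixed costs = €4,251,778.20 − €3,322,600 = €929,178.20. Interest = €400,900.00, so EBIT − I = €528,278.20.
Degree of total leverage = total CM / (EBIT − interest) = €4,251,778.20 / €528,278.20 = 8.0484.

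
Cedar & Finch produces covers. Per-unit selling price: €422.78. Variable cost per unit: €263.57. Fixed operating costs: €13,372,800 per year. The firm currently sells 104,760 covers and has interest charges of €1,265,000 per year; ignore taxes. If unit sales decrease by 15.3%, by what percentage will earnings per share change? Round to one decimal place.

-125.0%

Contribution at this volume is 104,760 × €159.21 = €16,678,839.60.
Operating income = contribution − fixed costs = €16,678,839.60 − €13,372,800 = €3,306,039.60.
After interest of €1,265,000.00, pre-tax earnings = €2,041,039.60.
DCL = total CM / (EBIT − I) = €16,678,839.60 / €2,041,039.60 = 8.1717.
%ΔEPS = DCL × %ΔSales = 8.1717 × -15.3% = -125.0%.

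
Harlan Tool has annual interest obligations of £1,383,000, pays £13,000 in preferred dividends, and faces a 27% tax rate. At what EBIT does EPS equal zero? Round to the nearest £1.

Preferred dividends are paid after tax, so their pre-tax equivalent is £13,000 ÷ (1 − 0.27) = £17,808.22.
EPS = 0 when EBIT covers interest plus the pre-tax preferred burden: £1,383,000 + £17,808.22 = £1,400,808.22.

£1,400,808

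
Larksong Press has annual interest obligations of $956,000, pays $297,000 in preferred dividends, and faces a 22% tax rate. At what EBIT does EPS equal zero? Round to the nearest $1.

$1,336,769

Preferred dividends are paid after tax, so their pre-tax equivalent is $297,000 ÷ (1 − 0.22) = $380,769.23.
EPS = 0 when EBIT covers interest plus the pre-tax preferred burden: $956,000 + $380,769.23 = $1,336,769.23.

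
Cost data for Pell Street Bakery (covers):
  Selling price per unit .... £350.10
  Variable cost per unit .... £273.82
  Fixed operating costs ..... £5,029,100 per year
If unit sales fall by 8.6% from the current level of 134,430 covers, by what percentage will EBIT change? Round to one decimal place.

-16.9%

Contribution at this volume is 134,430 × £76.28 = £10,254,320.40.
Subtracting fixed costs: EBIT = £10,254,320.40 − £5,029,100 = £5,225,220.40.
So DOL = total CM / EBIT = £10,254,320.40 / £5,225,220.40 = 1.9625.
%ΔEBIT = DOL × %ΔSales = 1.9625 × -8.6% = -16.9%.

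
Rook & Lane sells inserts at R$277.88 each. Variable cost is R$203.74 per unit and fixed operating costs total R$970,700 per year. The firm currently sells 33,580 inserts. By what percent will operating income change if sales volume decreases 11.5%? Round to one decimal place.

-18.8%

Contribution at this volume is 33,580 × R$74.14 = R$2,489,621.20.
Operating income = contribution − fixed costs = R$2,489,621.20 − R$970,700 = R$1,518,921.20.
So DOL = total CM / EBIT = R$2,489,621.20 / R$1,518,921.20 = 1.6391.
So EBIT moves 1.6391 × (-11.5%) = -18.8%.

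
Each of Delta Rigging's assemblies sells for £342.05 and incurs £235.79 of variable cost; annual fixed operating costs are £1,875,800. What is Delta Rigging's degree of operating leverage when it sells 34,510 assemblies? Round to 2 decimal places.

2.05

At 34,510 units, contribution = 34,510 × £106.26 = £3,667,032.60.
EBIT = £3,667,032.60 − £1,875,800 = £1,791,232.60.
So DOL = total CM / EBIT = £3,667,032.60 / £1,791,232.60 = 2.0472.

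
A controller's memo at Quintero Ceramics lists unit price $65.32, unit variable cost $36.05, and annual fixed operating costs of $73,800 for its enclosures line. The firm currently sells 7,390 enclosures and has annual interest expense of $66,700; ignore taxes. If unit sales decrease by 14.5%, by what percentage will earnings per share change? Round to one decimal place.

-41.4%

Contribution at this volume is 7,390 × $29.27 = $216,305.30.
Operating income = contribution − fixed costs = $216,305.30 − $73,800 = $142,505.30.
After interest of $66,700.00, pre-tax earnings = $75,805.30.
DCL = total CM / (EBIT − I) = $216,305.30 / $75,805.30 = 2.8534.
EPS therefore changes by 2.8534 × (-14.5%) = -41.4%.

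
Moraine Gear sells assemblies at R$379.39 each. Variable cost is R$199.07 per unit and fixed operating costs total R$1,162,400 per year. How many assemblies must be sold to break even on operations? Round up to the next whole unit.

Unit CM = price − variable cost = R$379.39 − R$199.07 = R$180.32.
Units to break even: R$1,162,400 ÷ R$180.32 = 6,446.32, rounded up to 6,447.

6,447 assemblies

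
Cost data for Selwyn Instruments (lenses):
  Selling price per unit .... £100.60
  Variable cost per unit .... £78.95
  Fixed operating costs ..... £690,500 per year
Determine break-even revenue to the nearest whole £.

£3,208,513

CM per unit = £100.60 − £78.95 = £21.65; CM ratio = £21.65 / £100.60 = 0.2152.
Break-even sales = FC ÷ CM ratio = £690,500 × £100.60 / £21.65 = £3,208,513.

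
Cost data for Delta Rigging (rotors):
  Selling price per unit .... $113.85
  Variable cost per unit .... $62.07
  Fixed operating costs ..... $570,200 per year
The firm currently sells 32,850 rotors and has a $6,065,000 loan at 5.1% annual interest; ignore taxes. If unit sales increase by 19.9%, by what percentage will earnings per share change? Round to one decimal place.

At 32,850 units, contribution = 32,850 × $51.78 = $1,700,973.00.
EBIT = $1,700,973.00 − $570,200 = $1,130,773.00.
Interest = $309,315.00, so EBIT − I = $821,458.00.
Degree of combined leverage = contribution ÷ (EBIT − I) = $1,700,973.00 ÷ $821,458.00 = 2.0707.
EPS therefore changes by 2.0707 × (+19.9%) = +41.2%.

+41.2%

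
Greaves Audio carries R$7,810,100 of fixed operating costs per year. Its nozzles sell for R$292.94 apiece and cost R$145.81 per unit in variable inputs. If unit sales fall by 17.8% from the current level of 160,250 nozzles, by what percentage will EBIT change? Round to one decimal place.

Total contribution margin = 160,250 × R$147.13 = R$23,577,582.50.
EBIT = R$23,577,582.50 − R$7,810,100 = R$15,767,482.50.
DOL = contribution ÷ EBIT = R$23,577,582.50 ÷ R$15,767,482.50 = 1.4953.
So EBIT moves 1.4953 × (-17.8%) = -26.6%.

-26.6%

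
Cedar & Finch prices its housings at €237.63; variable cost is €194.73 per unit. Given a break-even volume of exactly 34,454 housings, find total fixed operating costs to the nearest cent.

€1,478,076.60

Unit CM = price − variable cost = €237.63 − €194.73 = €42.90.
Since BE = FC / CM, FC = 34,454 × €42.90 = €1,478,076.60.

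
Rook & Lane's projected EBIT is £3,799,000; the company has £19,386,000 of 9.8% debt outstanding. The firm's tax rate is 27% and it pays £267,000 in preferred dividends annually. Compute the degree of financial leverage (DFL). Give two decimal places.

2.48

Interest = £1,899,828.00.
Pre-tax preferred-dividend burden = £267,000 ÷ (1 − 0.27) = £365,753.42.
DFL = EBIT ÷ [EBIT − I − D_p/(1−t)] = £3,799,000 ÷ [£3,799,000 − £1,899,828.00 − £365,753.42] = £3,799,000 ÷ £1,533,418.58 = 2.4775.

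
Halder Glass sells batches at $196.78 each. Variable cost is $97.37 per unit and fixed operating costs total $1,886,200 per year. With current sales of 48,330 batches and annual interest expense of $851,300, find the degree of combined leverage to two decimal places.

2.32

Total contribution margin = 48,330 × $99.41 = $4,804,485.30.
Operating income = contribution − fixed costs = $4,804,485.30 − $1,886,200 = $2,918,285.30. Interest = $851,300.00, so EBIT − I = $2,066,985.30.
Degree of total leverage = total CM / (EBIT − interest) = $4,804,485.30 / $2,066,985.30 = 2.3244.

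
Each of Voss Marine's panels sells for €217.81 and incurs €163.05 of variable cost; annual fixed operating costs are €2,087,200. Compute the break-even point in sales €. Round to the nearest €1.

CM per unit = €217.81 − €163.05 = €54.76; CM ratio = €54.76 / €217.81 = 0.2514.
Break-even revenue = fixed costs × price ÷ CM = €2,087,200 × €217.81 ÷ €54.76 = €8,301,918.

€8,301,918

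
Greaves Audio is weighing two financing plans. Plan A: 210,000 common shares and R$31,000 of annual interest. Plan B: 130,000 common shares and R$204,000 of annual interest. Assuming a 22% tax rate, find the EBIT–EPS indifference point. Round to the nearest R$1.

R$485,125

At indifference, (EBIT − 31,000)(1 − t)/210,000 = (EBIT − 204,000)(1 − t)/130,000.
Cancelling (1 − t) and cross-multiplying: 130,000·(EBIT − 31,000) = 210,000·(EBIT − 204,000).
Solving, EBIT = (204,000·210,000 − 31,000·130,000) / (210,000 − 130,000) = 38,810,000,000 / 80,000 = 485,125.00.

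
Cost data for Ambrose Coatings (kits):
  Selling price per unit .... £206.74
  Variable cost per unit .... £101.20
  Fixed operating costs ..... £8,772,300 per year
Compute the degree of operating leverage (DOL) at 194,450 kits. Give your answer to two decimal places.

At 194,450 units, contribution = 194,450 × £105.54 = £20,522,253.00.
Operating income = contribution − fixed costs = £20,522,253.00 − £8,772,300 = £11,749,953.00.
DOL = contribution ÷ EBIT = £20,522,253.00 ÷ £11,749,953.00 = 1.7466.

1.75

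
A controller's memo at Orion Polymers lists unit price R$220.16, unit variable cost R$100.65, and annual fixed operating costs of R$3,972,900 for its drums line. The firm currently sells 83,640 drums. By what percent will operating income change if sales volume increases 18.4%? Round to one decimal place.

+30.5%

Total contribution margin = 83,640 × R$119.51 = R$9,995,816.40.
Subtracting fixed costs: EBIT = R$9,995,816.40 − R$3,972,900 = R$6,022,916.40.
DOL = contribution ÷ EBIT = R$9,995,816.40 ÷ R$6,022,916.40 = 1.6596.
%ΔEBIT = DOL × %ΔSales = 1.6596 × +18.4% = +30.5%.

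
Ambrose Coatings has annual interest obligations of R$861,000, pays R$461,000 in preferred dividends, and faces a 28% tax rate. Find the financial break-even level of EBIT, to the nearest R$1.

R$1,501,278

Grossing the preferred dividend up to pre-tax terms: R$461,000 / (1 − 0.28) = R$640,277.78.
Financial break-even EBIT = interest + D_p ÷ (1 − t) = R$861,000 + R$640,277.78 = R$1,501,277.78.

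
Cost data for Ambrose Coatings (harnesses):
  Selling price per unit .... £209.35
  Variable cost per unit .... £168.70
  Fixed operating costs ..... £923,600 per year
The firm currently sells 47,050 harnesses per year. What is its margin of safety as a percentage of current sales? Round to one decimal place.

51.7%

Each unit contributes £209.35 − £168.70 = £40.65. Break-even units = £923,600 ÷ £40.65 = 22,720.79; break-even revenue = 22,720.79 × £209.35 = £4,756,596.80.
Actual sales revenue = 47,050 × £209.35 = £9,849,917.50.
Margin of safety = (£9,849,917.50 − £4,756,596.80) ÷ £9,849,917.50 = 51.7%.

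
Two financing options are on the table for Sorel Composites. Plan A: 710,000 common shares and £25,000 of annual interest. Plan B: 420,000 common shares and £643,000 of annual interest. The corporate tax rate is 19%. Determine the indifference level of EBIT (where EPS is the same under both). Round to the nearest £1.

£1,538,034

Set EPS_A = EPS_B: (EBIT − £25,000)(1 − 0.19) ÷ 710,000 = (EBIT − £643,000)(1 − 0.19) ÷ 420,000.
The (1 − t) factor cancels: (EBIT − 25,000) × 420,000 = (EBIT − 643,000) × 710,000.
Solving, EBIT = (643,000·710,000 − 25,000·420,000) / (710,000 − 420,000) = 446,030,000,000 / 290,000 = 1,538,034.48.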